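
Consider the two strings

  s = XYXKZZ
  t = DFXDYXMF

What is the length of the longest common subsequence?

3

Pick X [1,3], then Y [2,5], then X [3,6]; all 3 characters appear in both, in order, and the DP table's final entry dp[6][8] is also 3, so no common subsequence is longer.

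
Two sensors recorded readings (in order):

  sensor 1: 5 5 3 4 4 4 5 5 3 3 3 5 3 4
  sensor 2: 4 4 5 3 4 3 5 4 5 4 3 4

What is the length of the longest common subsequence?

Match 4 [5,1]; then 4 [6,2]; then 5 [8,3]; then 3 [9,4]; then 3 [10,6]; then 5 [12,9]; then 3 [13,11]; then 4 [14,12] — 8 values in the same relative order in both. The LCS DP gives dp[14][12] = 8, so this is optimal.

8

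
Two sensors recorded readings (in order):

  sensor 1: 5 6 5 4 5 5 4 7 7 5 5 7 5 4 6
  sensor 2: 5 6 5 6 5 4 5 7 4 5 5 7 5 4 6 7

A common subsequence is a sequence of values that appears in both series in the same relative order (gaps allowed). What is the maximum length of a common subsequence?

Pick 5 (sensor 1 #1, sensor 2 #3), 6 (sensor 1 #2, sensor 2 #4), 5 (sensor 1 #3, sensor 2 #5), 4 (sensor 1 #4, sensor 2 #6), 5 (sensor 1 #5, sensor 2 #7), 4 (sensor 1 #7, sensor 2 #9), 5 (sensor 1 #10, sensor 2 #10), 5 (sensor 1 #11, sensor 2 #11), 7 (sensor 1 #12, sensor 2 #12), 5 (sensor 1 #13, sensor 2 #13), 4 (sensor 1 #14, sensor 2 #14), 6 (sensor 1 #15, sensor 2 #15); all 12 values appear in both, in order. Since dp[15][16] = 12, nothing longer is possible.

12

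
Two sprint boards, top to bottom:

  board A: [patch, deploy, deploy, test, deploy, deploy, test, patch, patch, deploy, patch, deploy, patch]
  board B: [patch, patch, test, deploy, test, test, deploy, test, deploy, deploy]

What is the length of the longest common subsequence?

7

Taking patch (board A #1, board B #2), deploy (board A #2, board B #4), test (board A #4, board B #6), deploy (board A #6, board B #7), test (board A #7, board B #8), deploy (board A #10, board B #9), deploy (board A #12, board B #10) gives a common subsequence of length 7, and the DP table's final entry dp[13][10] is also 7, so no common subsequence is longer.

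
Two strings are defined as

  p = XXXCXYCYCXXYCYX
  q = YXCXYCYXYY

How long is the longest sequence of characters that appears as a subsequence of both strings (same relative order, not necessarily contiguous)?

9

Let dp[i][j] be the LCS length of the first i characters of p and the first j characters of q. dp[i][j] = dp[i-1][j-1]+1 when the i-th and j-th characters match, else max(dp[i-1][j], dp[i][j-1]).
    ·  Y  X  C  X  Y  C  Y  X  Y  Y
 ·  0  0  0  0  0  0  0  0  0  0  0
 X  0  0  1  1  1  1  1  1  1  1  1
 X  0  0  1  1  2  2  2  2  2  2  2
 X  0  0  1  1  2  2  2  2  3  3  3
 C  0  0  1  2  2  2  3  3  3  3  3
 X  0  0  1  2  3  3  3  3  4  4  4
 Y  0  1  1  2  3  4  4  4  4  5  5
 C  0  1  1  2  3  4  5  5  5  5  5
 Y  0  1  1  2  3  4  5  6  6  6  6
 C  0  1  1  2  3  4  5  6  6  6  6
 X  0  1  2  2  3  4  5  6  7  7  7
 X  0  1  2  2  3  4  5  6  7  7  7
 Y  0  1  2  2  3  4  5  6  7  8  8
 C  0  1  2  3  3  4  5  6  7  8  8
 Y  0  1  2  3  3  4  5  6  7  8  9
 X  0  1  2  3  4  4  5  6  7  8  9
dp[15][10] = 9. One LCS (by backtracking along matches): XCXYCYXYY.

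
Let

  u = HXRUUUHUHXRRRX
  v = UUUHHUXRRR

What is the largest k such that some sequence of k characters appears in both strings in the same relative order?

One common subsequence of length 9: U (u #4, v #1), U (u #5, v #2), U (u #6, v #3), H (u #7, v #5), U (u #8, v #6), X (u #10, v #7), R (u #11, v #8), R (u #12, v #9), R (u #13, v #10), and the DP table's final entry dp[14][10] is also 9, so no common subsequence is longer.

9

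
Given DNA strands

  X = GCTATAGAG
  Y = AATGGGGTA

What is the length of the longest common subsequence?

Let dp[i][j] be the LCS length of the first i bases of X and the first j bases of Y. dp[i][j] = dp[i-1][j-1]+1 when the i-th and j-th bases match, else max(dp[i-1][j], dp[i][j-1]).
    ·  A  A  T  G  G  G  G  T  A
 ·  0  0  0  0  0  0  0  0  0  0
 G  0  0  0  0  1  1  1  1  1  1
 C  0  0  0  0  1  1  1  1  1  1
 T  0  0  0  1  1  1  1  1  2  2
 A  0  1  1  1  1  1  1  1  2  3
 T  0  1  1  2  2  2  2  2  2  3
 A  0  1  2  2  2  2  2  2  2  3
 G  0  1  2  2  3  3  3  3  3  3
 A  0  1  2  2  3  3  3  3  3  4
 G  0  1  2  2  3  4  4  4  4  4
dp[9][9] = 4. One LCS (by backtracking along matches): ATGA.

4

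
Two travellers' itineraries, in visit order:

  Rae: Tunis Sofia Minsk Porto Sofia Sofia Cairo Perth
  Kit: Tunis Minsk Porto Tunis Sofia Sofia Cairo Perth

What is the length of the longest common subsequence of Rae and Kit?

One common subsequence of length 7: Tunis [1,1], Minsk [3,2], Porto [4,3], Sofia [5,5], Sofia [6,6], Cairo [7,7], Perth [8,8]. Since dp[8][8] = 7, nothing longer is possible.

7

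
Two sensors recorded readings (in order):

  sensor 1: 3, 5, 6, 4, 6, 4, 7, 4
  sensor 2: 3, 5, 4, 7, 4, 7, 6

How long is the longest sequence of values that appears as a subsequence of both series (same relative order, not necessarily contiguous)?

Pick 3 at sensor 1[1]=sensor 2[1] → 5 at sensor 1[2]=sensor 2[2] → 4 at sensor 1[4]=sensor 2[3] → 4 at sensor 1[6]=sensor 2[5] → 7 at sensor 1[7]=sensor 2[6]; all 5 values appear in both, in order. The LCS DP gives dp[8][7] = 5, so this is optimal.

5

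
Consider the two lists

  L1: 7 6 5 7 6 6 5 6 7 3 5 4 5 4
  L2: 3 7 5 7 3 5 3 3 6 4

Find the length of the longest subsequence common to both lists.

6

Let dp[i][j] be the LCS length of the first i values of L1 and the first j values of L2. dp[i][j] = dp[i-1][j-1]+1 when the i-th and j-th values match, else max(dp[i-1][j], dp[i][j-1]).
    ·  3  7  5  7  3  5  3  3  6  4
 ·  0  0  0  0  0  0  0  0  0  0  0
 7  0  0  1  1  1  1  1  1  1  1  1
 6  0  0  1  1  1  1  1  1  1  2  2
 5  0  0  1  2  2  2  2  2  2  2  2
 7  0  0  1  2  3  3  3  3  3  3  3
 6  0  0  1  2  3  3  3  3  3  4  4
 6  0  0  1  2  3  3  3  3  3  4  4
 5  0  0  1  2  3  3  4  4  4  4  4
 6  0  0  1  2  3  3  4  4  4  5  5
 7  0  0  1  2  3  3  4  4  4  5  5
 3  0  1  1  2  3  4  4  5  5  5  5
 5  0  1  1  2  3  4  5  5  5  5  5
 4  0  1  1  2  3  4  5  5  5  5  6
 5  0  1  1  2  3  4  5  5  5  5  6
 4  0  1  1  2  3  4  5  5  5  5  6
dp[14][10] = 6. One LCS (by backtracking along matches): 7, 5, 7, 5, 6, 4.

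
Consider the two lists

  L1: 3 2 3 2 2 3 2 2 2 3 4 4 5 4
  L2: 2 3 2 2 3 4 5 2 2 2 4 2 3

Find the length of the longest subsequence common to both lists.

One common subsequence of length 9: 2 [2,1] → 3 [3,2] → 2 [4,3] → 2 [5,4] → 3 [6,5] → 2 [7,9] → 2 [8,10] → 2 [9,12] → 3 [10,13]. dp[14][13] = 9 confirms this is the maximum.

9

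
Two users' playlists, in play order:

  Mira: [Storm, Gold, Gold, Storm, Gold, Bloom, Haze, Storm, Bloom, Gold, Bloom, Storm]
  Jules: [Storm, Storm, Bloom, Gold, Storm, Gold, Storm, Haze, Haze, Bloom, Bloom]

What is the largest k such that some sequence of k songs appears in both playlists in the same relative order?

One common subsequence of length 7: Storm (Mira #1, Jules #2); then Gold (Mira #2, Jules #4); then Gold (Mira #3, Jules #6); then Storm (Mira #4, Jules #7); then Haze (Mira #7, Jules #9); then Bloom (Mira #9, Jules #10); then Bloom (Mira #11, Jules #11). The LCS DP gives dp[12][11] = 7, so this is optimal.

7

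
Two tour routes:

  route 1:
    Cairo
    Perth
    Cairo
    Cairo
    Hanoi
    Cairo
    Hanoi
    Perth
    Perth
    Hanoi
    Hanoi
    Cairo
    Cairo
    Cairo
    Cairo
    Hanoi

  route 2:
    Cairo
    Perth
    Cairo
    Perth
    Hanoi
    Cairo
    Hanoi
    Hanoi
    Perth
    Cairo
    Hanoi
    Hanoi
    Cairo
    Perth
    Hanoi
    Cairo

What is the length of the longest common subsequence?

11

One common subsequence of length 11: Cairo at route 1[1]=route 2[1] → Perth at route 1[2]=route 2[2] → Cairo at route 1[3]=route 2[3] → Cairo at route 1[4]=route 2[6] → Hanoi at route 1[5]=route 2[7] → Hanoi at route 1[7]=route 2[8] → Perth at route 1[8]=route 2[9] → Hanoi at route 1[10]=route 2[11] → Hanoi at route 1[11]=route 2[12] → Cairo at route 1[12]=route 2[13] → Cairo at route 1[15]=route 2[16]. Since dp[16][16] = 11, nothing longer is possible.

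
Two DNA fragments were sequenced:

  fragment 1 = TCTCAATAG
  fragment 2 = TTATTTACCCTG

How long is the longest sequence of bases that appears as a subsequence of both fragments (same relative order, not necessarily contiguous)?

Match T at fragment 1[1]=fragment 2[1], T at fragment 1[3]=fragment 2[2], A at fragment 1[5]=fragment 2[3], A at fragment 1[6]=fragment 2[7], T at fragment 1[7]=fragment 2[11], G at fragment 1[9]=fragment 2[12] — 6 bases in the same relative order in both. dp[9][12] = 6 confirms this is the maximum.

6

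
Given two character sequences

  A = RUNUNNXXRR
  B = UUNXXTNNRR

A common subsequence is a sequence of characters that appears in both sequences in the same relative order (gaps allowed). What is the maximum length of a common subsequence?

Taking U (A #2, B #1) → U (A #4, B #2) → N (A #6, B #3) → X (A #7, B #4) → X (A #8, B #5) → R (A #9, B #9) → R (A #10, B #10) gives a common subsequence of length 7. dp[10][10] = 7 confirms this is the maximum.

7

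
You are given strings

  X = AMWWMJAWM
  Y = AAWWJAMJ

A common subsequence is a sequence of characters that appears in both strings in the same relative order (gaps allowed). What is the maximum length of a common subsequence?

Match A [1,2], then W [3,3], then W [4,4], then J [6,5], then A [7,6], then M [9,7] — 6 characters in the same relative order in both. Since dp[9][8] = 6, nothing longer is possible.

6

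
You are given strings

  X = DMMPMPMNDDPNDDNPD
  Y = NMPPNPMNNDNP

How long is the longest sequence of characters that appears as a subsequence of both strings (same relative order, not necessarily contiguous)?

9

One common subsequence of length 9: M (X #2, Y #2), P (X #4, Y #4), P (X #6, Y #6), M (X #7, Y #7), N (X #8, Y #8), N (X #12, Y #9), D (X #14, Y #10), N (X #15, Y #11), P (X #16, Y #12). Since dp[17][12] = 9, nothing longer is possible.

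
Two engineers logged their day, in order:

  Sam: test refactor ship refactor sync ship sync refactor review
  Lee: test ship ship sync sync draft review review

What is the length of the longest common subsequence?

5

Match test at Sam[1]=Lee[1]; then ship at Sam[3]=Lee[3]; then sync at Sam[5]=Lee[4]; then sync at Sam[7]=Lee[5]; then review at Sam[9]=Lee[8] — 5 tasks in the same relative order in both, and the DP table's final entry dp[9][8] is also 5, so no common subsequence is longer.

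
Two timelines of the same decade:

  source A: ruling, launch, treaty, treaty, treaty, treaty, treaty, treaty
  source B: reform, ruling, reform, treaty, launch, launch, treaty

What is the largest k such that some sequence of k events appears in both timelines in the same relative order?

3

Pick ruling at source A[1]=source B[2], then launch at source A[2]=source B[6], then treaty at source A[8]=source B[7]; all 3 events appear in both, in order, and the DP table's final entry dp[8][7] is also 3, so no common subsequence is longer.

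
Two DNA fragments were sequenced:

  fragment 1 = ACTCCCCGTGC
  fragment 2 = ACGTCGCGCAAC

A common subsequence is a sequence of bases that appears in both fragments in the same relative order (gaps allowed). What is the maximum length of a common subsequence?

One common subsequence of length 7: A at fragment 1[1]=fragment 2[1], then C at fragment 1[2]=fragment 2[2], then T at fragment 1[3]=fragment 2[4], then C at fragment 1[4]=fragment 2[5], then C at fragment 1[5]=fragment 2[7], then C at fragment 1[6]=fragment 2[9], then C at fragment 1[11]=fragment 2[12]. Since dp[11][12] = 7, nothing longer is possible.

7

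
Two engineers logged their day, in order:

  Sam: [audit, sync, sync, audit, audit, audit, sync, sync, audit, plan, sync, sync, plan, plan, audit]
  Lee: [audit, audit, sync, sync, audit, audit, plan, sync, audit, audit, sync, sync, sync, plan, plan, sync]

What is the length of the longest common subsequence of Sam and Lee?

11

Pick audit at Sam[1]=Lee[2], then sync at Sam[2]=Lee[3], then sync at Sam[3]=Lee[4], then audit at Sam[4]=Lee[6], then audit at Sam[5]=Lee[9], then audit at Sam[6]=Lee[10], then sync at Sam[8]=Lee[11], then sync at Sam[11]=Lee[12], then sync at Sam[12]=Lee[13], then plan at Sam[13]=Lee[14], then plan at Sam[14]=Lee[15]; all 11 tasks appear in both, in order, and the DP table's final entry dp[15][16] is also 11, so no common subsequence is longer.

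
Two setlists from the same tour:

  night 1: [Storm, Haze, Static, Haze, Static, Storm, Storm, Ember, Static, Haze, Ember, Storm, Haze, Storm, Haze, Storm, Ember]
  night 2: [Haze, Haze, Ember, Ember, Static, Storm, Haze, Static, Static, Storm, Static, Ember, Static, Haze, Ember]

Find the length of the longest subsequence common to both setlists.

One common subsequence of length 9: Storm (night 1 #1, night 2 #6), Haze (night 1 #2, night 2 #7), Static (night 1 #3, night 2 #8), Static (night 1 #5, night 2 #9), Storm (night 1 #6, night 2 #10), Ember (night 1 #8, night 2 #12), Static (night 1 #9, night 2 #13), Haze (night 1 #15, night 2 #14), Ember (night 1 #17, night 2 #15). The LCS DP gives dp[17][15] = 9, so this is optimal.

9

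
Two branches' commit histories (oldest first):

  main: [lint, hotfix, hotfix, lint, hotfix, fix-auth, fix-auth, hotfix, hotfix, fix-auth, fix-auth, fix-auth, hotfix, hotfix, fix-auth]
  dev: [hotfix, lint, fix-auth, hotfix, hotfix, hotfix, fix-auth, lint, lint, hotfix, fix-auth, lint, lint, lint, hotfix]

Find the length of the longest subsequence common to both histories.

8

One common subsequence of length 8: lint at main[1]=dev[2]; then hotfix at main[2]=dev[4]; then hotfix at main[3]=dev[5]; then hotfix at main[5]=dev[6]; then fix-auth at main[6]=dev[7]; then hotfix at main[9]=dev[10]; then fix-auth at main[10]=dev[11]; then hotfix at main[14]=dev[15], and the DP table's final entry dp[15][15] is also 8, so no common subsequence is longer.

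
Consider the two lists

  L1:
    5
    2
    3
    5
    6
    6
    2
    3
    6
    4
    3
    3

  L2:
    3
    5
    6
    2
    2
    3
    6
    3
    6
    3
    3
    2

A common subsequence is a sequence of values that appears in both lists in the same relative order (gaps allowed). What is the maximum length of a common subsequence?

8

Let dp[i][j] be the LCS length of the first i values of L1 and the first j values of L2. dp[i][j] = dp[i-1][j-1]+1 when the i-th and j-th values match, else max(dp[i-1][j], dp[i][j-1]).
    ·  3  5  6  2  2  3  6  3  6  3  3  2
 ·  0  0  0  0  0  0  0  0  0  0  0  0  0
 5  0  0  1  1  1  1  1  1  1  1  1  1  1
 2  0  0  1  1  2  2  2  2  2  2  2  2  2
 3  0  1  1  1  2  2  3  3  3  3  3  3  3
 5  0  1  2  2  2  2  3  3  3  3  3  3  3
 6  0  1  2  3  3  3  3  4  4  4  4  4  4
 6  0  1  2  3  3  3  3  4  4  5  5  5  5
 2  0  1  2  3  4  4  4  4  4  5  5  5  6
 3  0  1  2  3  4  4  5  5  5  5  6  6  6
 6  0  1  2  3  4  4  5  6  6  6  6  6  6
 4  0  1  2  3  4  4  5  6  6  6  6  6  6
 3  0  1  2  3  4  4  5  6  7  7  7  7  7
 3  0  1  2  3  4  4  5  6  7  7  8  8  8
dp[12][12] = 8. One LCS (by backtracking along matches): 5, 2, 3, 6, 3, 6, 3, 3.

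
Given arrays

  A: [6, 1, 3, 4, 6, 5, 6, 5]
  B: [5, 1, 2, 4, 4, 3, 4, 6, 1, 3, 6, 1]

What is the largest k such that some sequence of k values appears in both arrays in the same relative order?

Pick 1 [2,2]; then 3 [3,6]; then 4 [4,7]; then 6 [5,8]; then 6 [7,11]; all 5 values appear in both, in order, and the DP table's final entry dp[8][12] is also 5, so no common subsequence is longer.

5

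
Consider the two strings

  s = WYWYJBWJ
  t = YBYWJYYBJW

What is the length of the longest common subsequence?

Pick W [1,4], Y [2,6], Y [4,7], J [5,9], W [7,10]; all 5 characters appear in both, in order, and the DP table's final entry dp[8][10] is also 5, so no common subsequence is longer.

5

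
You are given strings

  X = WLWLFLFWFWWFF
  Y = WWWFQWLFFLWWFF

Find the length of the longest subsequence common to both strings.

One common subsequence of length 10: W (X #1, Y #2), then W (X #3, Y #3), then F (X #5, Y #4), then L (X #6, Y #7), then F (X #7, Y #8), then F (X #9, Y #9), then W (X #10, Y #11), then W (X #11, Y #12), then F (X #12, Y #13), then F (X #13, Y #14). The LCS DP gives dp[13][14] = 10, so this is optimal.

10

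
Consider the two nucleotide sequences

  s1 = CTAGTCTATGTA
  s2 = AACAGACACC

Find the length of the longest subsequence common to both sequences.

5

One common subsequence of length 5: C (s1 #1, s2 #3), then A (s1 #3, s2 #4), then G (s1 #4, s2 #5), then C (s1 #6, s2 #7), then A (s1 #8, s2 #8). dp[12][10] = 5 confirms this is the maximum.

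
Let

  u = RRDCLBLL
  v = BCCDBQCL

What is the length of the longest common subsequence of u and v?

One common subsequence of length 3: D at u[3]=v[4] → C at u[4]=v[7] → L at u[8]=v[8], and the DP table's final entry dp[8][8] is also 3, so no common subsequence is longer.

3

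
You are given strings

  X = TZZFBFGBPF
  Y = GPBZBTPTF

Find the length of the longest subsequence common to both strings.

4

One common subsequence of length 4: Z (X #3, Y #4), then B (X #5, Y #5), then P (X #9, Y #7), then F (X #10, Y #9), and the DP table's final entry dp[10][9] is also 4, so no common subsequence is longer.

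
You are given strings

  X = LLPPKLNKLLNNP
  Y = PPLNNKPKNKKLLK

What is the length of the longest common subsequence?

Pick L (X #1, Y #3), P (X #4, Y #7), K (X #5, Y #8), N (X #7, Y #9), K (X #8, Y #11), L (X #9, Y #12), L (X #10, Y #13); all 7 characters appear in both, in order, and the DP table's final entry dp[13][14] is also 7, so no common subsequence is longer.

7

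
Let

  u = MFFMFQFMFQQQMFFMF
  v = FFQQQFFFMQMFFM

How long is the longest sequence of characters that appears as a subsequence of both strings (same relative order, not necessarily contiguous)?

One common subsequence of length 10: F (u #2, v #2) → F (u #3, v #6) → F (u #5, v #7) → F (u #7, v #8) → M (u #8, v #9) → Q (u #12, v #10) → M (u #13, v #11) → F (u #14, v #12) → F (u #15, v #13) → M (u #16, v #14). The LCS DP gives dp[17][14] = 10, so this is optimal.

10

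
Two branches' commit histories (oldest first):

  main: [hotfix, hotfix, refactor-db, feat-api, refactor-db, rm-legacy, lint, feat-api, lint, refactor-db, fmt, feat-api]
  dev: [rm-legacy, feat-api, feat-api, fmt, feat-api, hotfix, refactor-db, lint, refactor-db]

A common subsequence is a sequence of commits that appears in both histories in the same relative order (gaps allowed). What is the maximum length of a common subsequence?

Match hotfix at main[2]=dev[6], refactor-db at main[5]=dev[7], lint at main[9]=dev[8], refactor-db at main[10]=dev[9] — 4 commits in the same relative order in both. dp[12][9] = 4 confirms this is the maximum.

4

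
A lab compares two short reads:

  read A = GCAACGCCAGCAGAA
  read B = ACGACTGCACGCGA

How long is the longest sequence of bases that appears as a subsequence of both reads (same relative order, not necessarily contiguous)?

10

Pick G (read A #1, read B #3), A (read A #4, read B #4), C (read A #5, read B #5), G (read A #6, read B #7), C (read A #7, read B #8), C (read A #8, read B #10), G (read A #10, read B #11), C (read A #11, read B #12), G (read A #13, read B #13), A (read A #15, read B #14); all 10 bases appear in both, in order. The LCS DP gives dp[15][14] = 10, so this is optimal.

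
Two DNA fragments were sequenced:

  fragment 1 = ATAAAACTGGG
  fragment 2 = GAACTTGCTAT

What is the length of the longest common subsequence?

5

One common subsequence of length 5: A at fragment 1[5]=fragment 2[2] → A at fragment 1[6]=fragment 2[3] → C at fragment 1[7]=fragment 2[4] → T at fragment 1[8]=fragment 2[6] → G at fragment 1[9]=fragment 2[7], and the DP table's final entry dp[11][11] is also 5, so no common subsequence is longer.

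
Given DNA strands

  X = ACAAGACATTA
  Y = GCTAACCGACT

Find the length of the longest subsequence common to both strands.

One common subsequence of length 7: C (X #2, Y #2), then A (X #3, Y #4), then A (X #4, Y #5), then G (X #5, Y #8), then A (X #6, Y #9), then C (X #7, Y #10), then T (X #10, Y #11), and the DP table's final entry dp[11][11] is also 7, so no common subsequence is longer.

7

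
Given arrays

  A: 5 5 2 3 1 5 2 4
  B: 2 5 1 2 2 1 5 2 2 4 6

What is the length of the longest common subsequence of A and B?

6

Match 5 at A[1]=B[2]; then 2 at A[3]=B[5]; then 1 at A[5]=B[6]; then 5 at A[6]=B[7]; then 2 at A[7]=B[9]; then 4 at A[8]=B[10] — 6 values in the same relative order in both. The LCS DP gives dp[8][11] = 6, so this is optimal.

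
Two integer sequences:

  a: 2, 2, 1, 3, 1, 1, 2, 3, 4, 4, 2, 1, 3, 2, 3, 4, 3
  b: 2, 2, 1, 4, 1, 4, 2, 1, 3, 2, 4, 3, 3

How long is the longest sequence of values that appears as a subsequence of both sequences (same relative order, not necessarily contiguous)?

11

Match 2 (a #1, b #1) → 2 (a #2, b #2) → 1 (a #3, b #3) → 1 (a #6, b #5) → 4 (a #10, b #6) → 2 (a #11, b #7) → 1 (a #12, b #8) → 3 (a #13, b #9) → 2 (a #14, b #10) → 3 (a #15, b #12) → 3 (a #17, b #13) — 11 values in the same relative order in both. The LCS DP gives dp[17][13] = 11, so this is optimal.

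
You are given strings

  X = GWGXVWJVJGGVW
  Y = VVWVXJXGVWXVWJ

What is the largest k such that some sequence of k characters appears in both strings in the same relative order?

One common subsequence of length 7: V at X[5]=Y[2], then W at X[6]=Y[3], then V at X[8]=Y[4], then J at X[9]=Y[6], then G at X[10]=Y[8], then V at X[12]=Y[12], then W at X[13]=Y[13]. dp[13][14] = 7 confirms this is the maximum.

7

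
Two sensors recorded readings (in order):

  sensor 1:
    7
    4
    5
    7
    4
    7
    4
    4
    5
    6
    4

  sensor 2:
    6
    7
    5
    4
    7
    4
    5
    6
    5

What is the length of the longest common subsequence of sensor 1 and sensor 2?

7

Match 7 (sensor 1 #1, sensor 2 #2); then 5 (sensor 1 #3, sensor 2 #3); then 4 (sensor 1 #5, sensor 2 #4); then 7 (sensor 1 #6, sensor 2 #5); then 4 (sensor 1 #8, sensor 2 #6); then 5 (sensor 1 #9, sensor 2 #7); then 6 (sensor 1 #10, sensor 2 #8) — 7 values in the same relative order in both. The LCS DP gives dp[11][9] = 7, so this is optimal.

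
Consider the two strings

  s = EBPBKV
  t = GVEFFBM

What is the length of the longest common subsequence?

2

Let dp[i][j] be the LCS length of the first i characters of s and the first j characters of t. dp[i][j] = dp[i-1][j-1]+1 when the i-th and j-th characters match, else max(dp[i-1][j], dp[i][j-1]).
    ·  G  V  E  F  F  B  M
 ·  0  0  0  0  0  0  0  0
 E  0  0  0  1  1  1  1  1
 B  0  0  0  1  1  1  2  2
 P  0  0  0  1  1  1  2  2
 B  0  0  0  1  1  1  2  2
 K  0  0  0  1  1  1  2  2
 V  0  0  1  1  1  1  2  2
dp[6][7] = 2. One LCS (by backtracking along matches): EB.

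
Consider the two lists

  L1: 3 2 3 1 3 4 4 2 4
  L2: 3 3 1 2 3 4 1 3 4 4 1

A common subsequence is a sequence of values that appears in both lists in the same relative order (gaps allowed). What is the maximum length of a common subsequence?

Let dp[i][j] be the LCS length of the first i values of L1 and the first j values of L2. dp[i][j] = dp[i-1][j-1]+1 when the i-th and j-th values match, else max(dp[i-1][j], dp[i][j-1]).
    ·  3  3  1  2  3  4  1  3  4  4  1
 ·  0  0  0  0  0  0  0  0  0  0  0  0
 3  0  1  1  1  1  1  1  1  1  1  1  1
 2  0  1  1  1  2  2  2  2  2  2  2  2
 3  0  1  2  2  2  3  3  3  3  3  3  3
 1  0  1  2  3  3  3  3  4  4  4  4  4
 3  0  1  2  3  3  4  4  4  5  5  5  5
 4  0  1  2  3  3  4  5  5  5  6  6  6
 4  0  1  2  3  3  4  5  5  5  6  7  7
 2  0  1  2  3  4  4  5  5  5  6  7  7
 4  0  1  2  3  4  4  5  5  5  6  7  7
dp[9][11] = 7. One LCS (by backtracking along matches): 3, 2, 3, 1, 3, 4, 4.

7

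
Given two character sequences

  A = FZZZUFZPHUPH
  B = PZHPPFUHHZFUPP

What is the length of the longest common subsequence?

Pick F at A[1]=B[6]; then Z at A[2]=B[10]; then U at A[5]=B[12]; then P at A[8]=B[13]; then P at A[11]=B[14]; all 5 characters appear in both, in order, and the DP table's final entry dp[12][14] is also 5, so no common subsequence is longer.

5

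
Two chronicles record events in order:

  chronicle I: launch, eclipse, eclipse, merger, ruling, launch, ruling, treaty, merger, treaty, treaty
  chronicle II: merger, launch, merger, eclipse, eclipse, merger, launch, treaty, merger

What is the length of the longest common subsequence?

7

Match launch [1,2], then eclipse [2,4], then eclipse [3,5], then merger [4,6], then launch [6,7], then treaty [8,8], then merger [9,9] — 7 events in the same relative order in both. Since dp[11][9] = 7, nothing longer is possible.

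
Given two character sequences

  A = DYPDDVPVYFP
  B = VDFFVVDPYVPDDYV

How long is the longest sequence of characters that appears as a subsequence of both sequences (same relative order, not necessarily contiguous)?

6

One common subsequence of length 6: D at A[1]=B[7], then Y at A[2]=B[9], then P at A[3]=B[11], then D at A[4]=B[12], then D at A[5]=B[13], then V at A[8]=B[15]. dp[11][15] = 6 confirms this is the maximum.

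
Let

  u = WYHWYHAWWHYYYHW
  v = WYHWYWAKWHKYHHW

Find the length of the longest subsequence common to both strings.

11

Match W [1,1], Y [2,2], H [3,3], W [4,4], Y [5,5], A [7,7], W [9,9], H [10,10], Y [11,12], H [14,14], W [15,15] — 11 characters in the same relative order in both. The LCS DP gives dp[15][15] = 11, so this is optimal.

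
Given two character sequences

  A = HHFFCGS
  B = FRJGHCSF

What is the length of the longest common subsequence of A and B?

Match H [2,5] → C [5,6] → S [7,7] — 3 characters in the same relative order in both. Since dp[7][8] = 3, nothing longer is possible.

3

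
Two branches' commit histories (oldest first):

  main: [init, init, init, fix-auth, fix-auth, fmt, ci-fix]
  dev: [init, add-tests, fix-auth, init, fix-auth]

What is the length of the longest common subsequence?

Match init at main[1]=dev[1], init at main[3]=dev[4], fix-auth at main[5]=dev[5] — 3 commits in the same relative order in both, and the DP table's final entry dp[7][5] is also 3, so no common subsequence is longer.

3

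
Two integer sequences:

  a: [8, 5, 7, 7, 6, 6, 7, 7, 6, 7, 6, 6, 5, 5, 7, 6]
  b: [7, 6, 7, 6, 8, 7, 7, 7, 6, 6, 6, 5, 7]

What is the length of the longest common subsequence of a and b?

10

One common subsequence of length 10: 7 at a[3]=b[1], then 7 at a[4]=b[3], then 6 at a[5]=b[4], then 7 at a[7]=b[7], then 7 at a[8]=b[8], then 6 at a[9]=b[9], then 6 at a[11]=b[10], then 6 at a[12]=b[11], then 5 at a[14]=b[12], then 7 at a[15]=b[13]. dp[16][13] = 10 confirms this is the maximum.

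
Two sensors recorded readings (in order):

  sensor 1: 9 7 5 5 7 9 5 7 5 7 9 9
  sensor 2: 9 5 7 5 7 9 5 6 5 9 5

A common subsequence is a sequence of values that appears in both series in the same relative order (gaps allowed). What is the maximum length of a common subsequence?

Match 9 (sensor 1 #1, sensor 2 #1), 7 (sensor 1 #2, sensor 2 #3), 5 (sensor 1 #4, sensor 2 #4), 7 (sensor 1 #5, sensor 2 #5), 9 (sensor 1 #6, sensor 2 #6), 5 (sensor 1 #7, sensor 2 #7), 5 (sensor 1 #9, sensor 2 #9), 9 (sensor 1 #11, sensor 2 #10) — 8 values in the same relative order in both, and the DP table's final entry dp[12][11] is also 8, so no common subsequence is longer.

8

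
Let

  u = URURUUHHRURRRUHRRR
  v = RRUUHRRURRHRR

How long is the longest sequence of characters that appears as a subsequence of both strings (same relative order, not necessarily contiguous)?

Match R (u #2, v #1); then R (u #4, v #2); then U (u #5, v #3); then U (u #6, v #4); then H (u #7, v #5); then R (u #9, v #7); then U (u #10, v #8); then R (u #12, v #9); then R (u #13, v #10); then H (u #15, v #11); then R (u #17, v #12); then R (u #18, v #13) — 12 characters in the same relative order in both. Since dp[18][13] = 12, nothing longer is possible.

12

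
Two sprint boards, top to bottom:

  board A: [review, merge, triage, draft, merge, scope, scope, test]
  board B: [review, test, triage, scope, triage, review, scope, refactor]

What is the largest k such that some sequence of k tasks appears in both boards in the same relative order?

4

One common subsequence of length 4: review at board A[1]=board B[1], triage at board A[3]=board B[3], scope at board A[6]=board B[4], scope at board A[7]=board B[7]. dp[8][8] = 4 confirms this is the maximum.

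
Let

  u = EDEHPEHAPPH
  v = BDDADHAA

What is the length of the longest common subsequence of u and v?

Taking D [2,5], H [4,6], A [8,8] gives a common subsequence of length 3. Since dp[11][8] = 3, nothing longer is possible.

3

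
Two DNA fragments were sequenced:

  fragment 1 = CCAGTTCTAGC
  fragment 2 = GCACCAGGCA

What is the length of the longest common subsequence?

6

One common subsequence of length 6: C (fragment 1 #1, fragment 2 #4), C (fragment 1 #2, fragment 2 #5), A (fragment 1 #3, fragment 2 #6), G (fragment 1 #4, fragment 2 #8), C (fragment 1 #7, fragment 2 #9), A (fragment 1 #9, fragment 2 #10). dp[11][10] = 6 confirms this is the maximum.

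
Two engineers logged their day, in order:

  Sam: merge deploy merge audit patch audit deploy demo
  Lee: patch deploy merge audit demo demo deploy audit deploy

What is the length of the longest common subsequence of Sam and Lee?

5

Taking deploy at Sam[2]=Lee[2] → merge at Sam[3]=Lee[3] → audit at Sam[4]=Lee[4] → audit at Sam[6]=Lee[8] → deploy at Sam[7]=Lee[9] gives a common subsequence of length 5. The LCS DP gives dp[8][9] = 5, so this is optimal.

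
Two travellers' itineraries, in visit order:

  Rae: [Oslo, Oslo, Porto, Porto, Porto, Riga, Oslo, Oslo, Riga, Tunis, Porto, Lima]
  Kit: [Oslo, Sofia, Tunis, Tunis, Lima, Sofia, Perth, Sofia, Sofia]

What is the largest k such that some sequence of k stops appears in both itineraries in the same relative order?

Pick Oslo at Rae[1]=Kit[1], Tunis at Rae[10]=Kit[4], Lima at Rae[12]=Kit[5]; all 3 stops appear in both, in order. The LCS DP gives dp[12][9] = 3, so this is optimal.

3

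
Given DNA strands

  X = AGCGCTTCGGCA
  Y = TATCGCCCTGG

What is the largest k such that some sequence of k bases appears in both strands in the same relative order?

7

One common subsequence of length 7: A (X #1, Y #2), G (X #2, Y #5), C (X #3, Y #7), C (X #5, Y #8), T (X #7, Y #9), G (X #9, Y #10), G (X #10, Y #11), and the DP table's final entry dp[12][11] is also 7, so no common subsequence is longer.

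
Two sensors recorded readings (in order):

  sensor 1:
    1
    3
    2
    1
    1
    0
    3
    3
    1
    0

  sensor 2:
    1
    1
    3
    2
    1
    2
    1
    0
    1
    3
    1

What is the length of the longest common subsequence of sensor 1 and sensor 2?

Pick 1 at sensor 1[1]=sensor 2[2], 3 at sensor 1[2]=sensor 2[3], 2 at sensor 1[3]=sensor 2[4], 1 at sensor 1[4]=sensor 2[5], 1 at sensor 1[5]=sensor 2[7], 0 at sensor 1[6]=sensor 2[8], 3 at sensor 1[8]=sensor 2[10], 1 at sensor 1[9]=sensor 2[11]; all 8 values appear in both, in order. dp[10][11] = 8 confirms this is the maximum.

8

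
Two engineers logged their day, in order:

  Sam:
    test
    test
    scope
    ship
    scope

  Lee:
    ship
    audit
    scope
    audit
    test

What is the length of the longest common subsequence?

Pick ship (Sam #4, Lee #1), then scope (Sam #5, Lee #3); all 2 tasks appear in both, in order. dp[5][5] = 2 confirms this is the maximum.

2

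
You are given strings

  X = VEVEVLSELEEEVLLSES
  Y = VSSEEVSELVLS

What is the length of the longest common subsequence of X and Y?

10

Taking V [1,1], E [2,4], E [4,5], V [5,6], S [7,7], E [8,8], L [9,9], V [13,10], L [15,11], S [18,12] gives a common subsequence of length 10, and the DP table's final entry dp[18][12] is also 10, so no common subsequence is longer.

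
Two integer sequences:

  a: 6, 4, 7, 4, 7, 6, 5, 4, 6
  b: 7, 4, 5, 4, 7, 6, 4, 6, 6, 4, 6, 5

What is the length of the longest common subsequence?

Let dp[i][j] be the LCS length of the first i values of a and the first j values of b. dp[i][j] = dp[i-1][j-1]+1 when the i-th and j-th values match, else max(dp[i-1][j], dp[i][j-1]).
    ·  7  4  5  4  7  6  4  6  6  4  6  5
 ·  0  0  0  0  0  0  0  0  0  0  0  0  0
 6  0  0  0  0  0  0  1  1  1  1  1  1  1
 4  0  0  1  1  1  1  1  2  2  2  2  2  2
 7  0  1  1  1  1  2  2  2  2  2  2  2  2
 4  0  1  2  2  2  2  2  3  3  3  3  3  3
 7  0  1  2  2  2  3  3  3  3  3  3  3  3
 6  0  1  2  2  2  3  4  4  4  4  4  4  4
 5  0  1  2  3  3  3  4  4  4  4  4  4  5
 4  0  1  2  3  4  4  4  5  5  5  5  5  5
 6  0  1  2  3  4  4  5  5  6  6  6  6  6
dp[9][12] = 6. One LCS (by backtracking along matches): 4, 7, 4, 6, 4, 6.

6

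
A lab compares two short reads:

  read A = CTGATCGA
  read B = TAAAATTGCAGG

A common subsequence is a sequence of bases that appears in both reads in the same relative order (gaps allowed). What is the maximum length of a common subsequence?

Let dp[i][j] be the LCS length of the first i bases of read A and the first j bases of read B. dp[i][j] = dp[i-1][j-1]+1 when the i-th and j-th bases match, else max(dp[i-1][j], dp[i][j-1]).
    ·  T  A  A  A  A  T  T  G  C  A  G  G
 ·  0  0  0  0  0  0  0  0  0  0  0  0  0
 C  0  0  0  0  0  0  0  0  0  1  1  1  1
 T  0  1  1  1  1  1  1  1  1  1  1  1  1
 G  0  1  1  1  1  1  1  1  2  2  2  2  2
 A  0  1  2  2  2  2  2  2  2  2  3  3  3
 T  0  1  2  2  2  2  3  3  3  3  3  3  3
 C  0  1  2  2  2  2  3  3  3  4  4  4  4
 G  0  1  2  2  2  2  3  3  4  4  4  5  5
 A  0  1  2  3  3  3  3  3  4  4  5  5  5
dp[8][12] = 5. One LCS (by backtracking along matches): TATCG.

5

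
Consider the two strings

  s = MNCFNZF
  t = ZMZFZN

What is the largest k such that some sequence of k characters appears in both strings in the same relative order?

3

Pick M [1,2], F [4,4], N [5,6]; all 3 characters appear in both, in order. The LCS DP gives dp[7][6] = 3, so this is optimal.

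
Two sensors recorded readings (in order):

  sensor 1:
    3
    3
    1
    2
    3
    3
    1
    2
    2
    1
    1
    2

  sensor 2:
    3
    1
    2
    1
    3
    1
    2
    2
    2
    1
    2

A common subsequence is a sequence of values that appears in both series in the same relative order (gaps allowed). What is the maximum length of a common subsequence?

Let dp[i][j] be the LCS length of the first i values of sensor 1 and the first j values of sensor 2. dp[i][j] = dp[i-1][j-1]+1 when the i-th and j-th values match, else max(dp[i-1][j], dp[i][j-1]).
    ·  3  1  2  1  3  1  2  2  2  1  2
 ·  0  0  0  0  0  0  0  0  0  0  0  0
 3  0  1  1  1  1  1  1  1  1  1  1  1
 3  0  1  1  1  1  2  2  2  2  2  2  2
 1  0  1  2  2  2  2  3  3  3  3  3  3
 2  0  1  2  3  3  3  3  4  4  4  4  4
 3  0  1  2  3  3  4  4  4  4  4  4  4
 3  0  1  2  3  3  4  4  4  4  4  4  4
 1  0  1  2  3  4  4  5  5  5  5  5  5
 2  0  1  2  3  4  4  5  6  6  6  6  6
 2  0  1  2  3  4  4  5  6  7  7  7  7
 1  0  1  2  3  4  4  5  6  7  7  8  8
 1  0  1  2  3  4  4  5  6  7  7  8  8
 2  0  1  2  3  4  4  5  6  7  8  8  9
dp[12][11] = 9. One LCS (by backtracking along matches): 3, 1, 2, 3, 1, 2, 2, 1, 2.

9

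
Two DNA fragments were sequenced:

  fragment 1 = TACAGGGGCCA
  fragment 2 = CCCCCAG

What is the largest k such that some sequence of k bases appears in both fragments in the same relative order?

Let dp[i][j] be the LCS length of the first i bases of fragment 1 and the first j bases of fragment 2. dp[i][j] = dp[i-1][j-1]+1 when the i-th and j-th bases match, else max(dp[i-1][j], dp[i][j-1]).
    ·  C  C  C  C  C  A  G
 ·  0  0  0  0  0  0  0  0
 T  0  0  0  0  0  0  0  0
 A  0  0  0  0  0  0  1  1
 C  0  1  1  1  1  1  1  1
 A  0  1  1  1  1  1  2  2
 G  0  1  1  1  1  1  2  3
 G  0  1  1  1  1  1  2  3
 G  0  1  1  1  1  1  2  3
 G  0  1  1  1  1  1  2  3
 C  0  1  2  2  2  2  2  3
 C  0  1  2  3  3  3  3  3
 A  0  1  2  3  3  3  4  4
dp[11][7] = 4. One LCS (by backtracking along matches): CCCA.

4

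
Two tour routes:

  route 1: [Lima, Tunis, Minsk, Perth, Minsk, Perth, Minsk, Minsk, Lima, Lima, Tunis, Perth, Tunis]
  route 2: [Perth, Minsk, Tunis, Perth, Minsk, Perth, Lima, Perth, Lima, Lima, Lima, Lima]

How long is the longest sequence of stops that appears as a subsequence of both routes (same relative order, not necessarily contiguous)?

Pick Tunis at route 1[2]=route 2[3], Minsk at route 1[3]=route 2[5], Perth at route 1[4]=route 2[6], Perth at route 1[6]=route 2[8], Lima at route 1[9]=route 2[11], Lima at route 1[10]=route 2[12]; all 6 stops appear in both, in order. The LCS DP gives dp[13][12] = 6, so this is optimal.

6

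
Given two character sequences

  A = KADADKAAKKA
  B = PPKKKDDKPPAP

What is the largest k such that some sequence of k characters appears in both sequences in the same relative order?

Taking K at A[1]=B[5] → D at A[3]=B[6] → D at A[5]=B[7] → K at A[6]=B[8] → A at A[7]=B[11] gives a common subsequence of length 5, and the DP table's final entry dp[11][12] is also 5, so no common subsequence is longer.

5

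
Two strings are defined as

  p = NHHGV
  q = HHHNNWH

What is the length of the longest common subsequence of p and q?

2

Let dp[i][j] be the LCS length of the first i characters of p and the first j characters of q. dp[i][j] = dp[i-1][j-1]+1 when the i-th and j-th characters match, else max(dp[i-1][j], dp[i][j-1]).
    ·  H  H  H  N  N  W  H
 ·  0  0  0  0  0  0  0  0
 N  0  0  0  0  1  1  1  1
 H  0  1  1  1  1  1  1  2
 H  0  1  2  2  2  2  2  2
 G  0  1  2  2  2  2  2  2
 V  0  1  2  2  2  2  2  2
dp[5][7] = 2. One LCS (by backtracking along matches): NH.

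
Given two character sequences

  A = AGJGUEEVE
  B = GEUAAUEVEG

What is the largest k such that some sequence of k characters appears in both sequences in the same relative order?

5

Taking A at A[1]=B[5] → U at A[5]=B[6] → E at A[7]=B[7] → V at A[8]=B[8] → E at A[9]=B[9] gives a common subsequence of length 5. dp[9][10] = 5 confirms this is the maximum.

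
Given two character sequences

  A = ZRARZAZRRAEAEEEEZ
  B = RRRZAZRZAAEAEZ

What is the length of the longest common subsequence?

One common subsequence of length 11: R [2,2], R [4,3], Z [5,4], A [6,5], Z [7,6], R [8,7], A [10,10], E [11,11], A [12,12], E [16,13], Z [17,14], and the DP table's final entry dp[17][14] is also 11, so no common subsequence is longer.

11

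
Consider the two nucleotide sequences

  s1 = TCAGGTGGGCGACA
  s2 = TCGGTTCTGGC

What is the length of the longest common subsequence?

8

Pick T at s1[1]=s2[1] → C at s1[2]=s2[2] → G at s1[4]=s2[3] → G at s1[5]=s2[4] → T at s1[6]=s2[8] → G at s1[9]=s2[9] → G at s1[11]=s2[10] → C at s1[13]=s2[11]; all 8 bases appear in both, in order. The LCS DP gives dp[14][11] = 8, so this is optimal.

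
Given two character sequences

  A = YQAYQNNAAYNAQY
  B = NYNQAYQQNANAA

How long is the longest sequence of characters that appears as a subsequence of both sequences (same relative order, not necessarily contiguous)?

9

One common subsequence of length 9: Y [1,2], then Q [2,4], then A [3,5], then Y [4,6], then Q [5,8], then N [6,9], then N [7,11], then A [9,12], then A [12,13]. The LCS DP gives dp[14][13] = 9, so this is optimal.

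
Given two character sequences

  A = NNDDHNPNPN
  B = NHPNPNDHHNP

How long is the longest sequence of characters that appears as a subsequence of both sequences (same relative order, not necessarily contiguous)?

One common subsequence of length 6: N (A #1, B #4), N (A #2, B #6), D (A #3, B #7), H (A #5, B #9), N (A #8, B #10), P (A #9, B #11). dp[10][11] = 6 confirms this is the maximum.

6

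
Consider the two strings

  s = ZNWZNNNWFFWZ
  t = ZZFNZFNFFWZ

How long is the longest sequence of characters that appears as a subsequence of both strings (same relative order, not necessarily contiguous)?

8

Let dp[i][j] be the LCS length of the first i characters of s and the first j characters of t. dp[i][j] = dp[i-1][j-1]+1 when the i-th and j-th characters match, else max(dp[i-1][j], dp[i][j-1]).
    ·  Z  Z  F  N  Z  F  N  F  F  W  Z
 ·  0  0  0  0  0  0  0  0  0  0  0  0
 Z  0  1  1  1  1  1  1  1  1  1  1  1
 N  0  1  1  1  2  2  2  2  2  2  2  2
 W  0  1  1  1  2  2  2  2  2  2  3  3
 Z  0  1  2  2  2  3  3  3  3  3  3  4
 N  0  1  2  2  3  3  3  4  4  4  4  4
 N  0  1  2  2  3  3  3  4  4  4  4  4
 N  0  1  2  2  3  3  3  4  4  4  4  4
 W  0  1  2  2  3  3  3  4  4  4  5  5
 F  0  1  2  3  3  3  4  4  5  5  5  5
 F  0  1  2  3  3  3  4  4  5  6  6  6
 W  0  1  2  3  3  3  4  4  5  6  7  7
 Z  0  1  2  3  3  4  4  4  5  6  7  8
dp[12][11] = 8. One LCS (by backtracking along matches): ZNZNFFWZ.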